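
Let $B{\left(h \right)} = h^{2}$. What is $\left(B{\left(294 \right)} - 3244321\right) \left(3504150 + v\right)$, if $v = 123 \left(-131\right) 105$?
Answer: $-5722987617225$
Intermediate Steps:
$v = -1691865$ ($v = \left(-16113\right) 105 = -1691865$)
$\left(B{\left(294 \right)} - 3244321\right) \left(3504150 + v\right) = \left(294^{2} - 3244321\right) \left(3504150 - 1691865\right) = \left(86436 - 3244321\right) 1812285 = \left(-3157885\right) 1812285 = -5722987617225$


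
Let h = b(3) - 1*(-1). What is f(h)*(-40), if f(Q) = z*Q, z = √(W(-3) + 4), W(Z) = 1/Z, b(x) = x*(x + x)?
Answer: -760*√33/3 ≈ -1455.3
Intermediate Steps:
b(x) = 2*x² (b(x) = x*(2*x) = 2*x²)
h = 19 (h = 2*3² - 1*(-1) = 2*9 + 1 = 18 + 1 = 19)
z = √33/3 (z = √(1/(-3) + 4) = √(-⅓ + 4) = √(11/3) = √33/3 ≈ 1.9149)
f(Q) = Q*√33/3 (f(Q) = (√33/3)*Q = Q*√33/3)
f(h)*(-40) = ((⅓)*19*√33)*(-40) = (19*√33/3)*(-40) = -760*√33/3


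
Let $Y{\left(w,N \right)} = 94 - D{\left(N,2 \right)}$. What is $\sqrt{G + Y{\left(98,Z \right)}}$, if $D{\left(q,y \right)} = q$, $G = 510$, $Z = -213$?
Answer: $\sqrt{817} \approx 28.583$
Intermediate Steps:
$Y{\left(w,N \right)} = 94 - N$
$\sqrt{G + Y{\left(98,Z \right)}} = \sqrt{510 + \left(94 - -213\right)} = \sqrt{510 + \left(94 + 213\right)} = \sqrt{510 + 307} = \sqrt{817}$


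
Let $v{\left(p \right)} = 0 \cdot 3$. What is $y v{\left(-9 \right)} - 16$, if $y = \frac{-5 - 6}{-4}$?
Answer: $-16$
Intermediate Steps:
$y = \frac{11}{4}$ ($y = \left(-11\right) \left(- \frac{1}{4}\right) = \frac{11}{4} \approx 2.75$)
$v{\left(p \right)} = 0$
$y v{\left(-9 \right)} - 16 = \frac{11}{4} \cdot 0 - 16 = 0 - 16 = -16$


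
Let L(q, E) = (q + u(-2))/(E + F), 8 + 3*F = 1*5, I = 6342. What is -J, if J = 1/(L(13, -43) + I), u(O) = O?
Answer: -4/25367 ≈ -0.00015769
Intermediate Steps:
F = -1 (F = -8/3 + (1*5)/3 = -8/3 + (⅓)*5 = -8/3 + 5/3 = -1)
L(q, E) = (-2 + q)/(-1 + E) (L(q, E) = (q - 2)/(E - 1) = (-2 + q)/(-1 + E))
J = 4/25367 (J = 1/((-2 + 13)/(-1 - 43) + 6342) = 1/(11/(-44) + 6342) = 1/(-1/44*11 + 6342) = 1/(-¼ + 6342) = 1/(25367/4) = 4/25367 ≈ 0.00015769)
-J = -1*4/25367 = -4/25367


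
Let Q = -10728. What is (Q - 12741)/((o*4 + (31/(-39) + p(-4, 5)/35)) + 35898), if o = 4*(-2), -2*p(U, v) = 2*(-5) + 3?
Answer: -9152910/13987469 ≈ -0.65436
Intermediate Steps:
p(U, v) = 7/2 (p(U, v) = -(2*(-5) + 3)/2 = -(-10 + 3)/2 = -1/2*(-7) = 7/2)
o = -8
(Q - 12741)/((o*4 + (31/(-39) + p(-4, 5)/35)) + 35898) = (-10728 - 12741)/((-8*4 + (31/(-39) + (7/2)/35)) + 35898) = -23469/((-32 + (31*(-1/39) + (7/2)*(1/35))) + 35898) = -23469/((-32 + (-31/39 + 1/10)) + 35898) = -23469/((-32 - 271/390) + 35898) = -23469/(-12751/390 + 35898) = -23469/13987469/390 = -23469*390/13987469 = -9152910/13987469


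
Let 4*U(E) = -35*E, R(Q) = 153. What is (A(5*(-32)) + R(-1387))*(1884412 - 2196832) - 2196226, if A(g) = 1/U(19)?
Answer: -6649282702/133 ≈ -4.9995e+7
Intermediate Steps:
U(E) = -35*E/4 (U(E) = (-35*E)/4 = -35*E/4)
A(g) = -4/665 (A(g) = 1/(-35/4*19) = 1/(-665/4) = -4/665)
(A(5*(-32)) + R(-1387))*(1884412 - 2196832) - 2196226 = (-4/665 + 153)*(1884412 - 2196832) - 2196226 = (101741/665)*(-312420) - 2196226 = -6357184644/133 - 2196226 = -6649282702/133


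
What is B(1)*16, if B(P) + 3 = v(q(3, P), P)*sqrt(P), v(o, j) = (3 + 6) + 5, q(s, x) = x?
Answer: 176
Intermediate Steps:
v(o, j) = 14 (v(o, j) = 9 + 5 = 14)
B(P) = -3 + 14*sqrt(P)
B(1)*16 = (-3 + 14*sqrt(1))*16 = (-3 + 14*1)*16 = (-3 + 14)*16 = 11*16 = 176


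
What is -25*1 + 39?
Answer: 14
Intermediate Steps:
-25*1 + 39 = -25 + 39 = 14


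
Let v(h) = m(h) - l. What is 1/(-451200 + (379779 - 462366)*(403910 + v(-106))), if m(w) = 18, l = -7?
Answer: -1/33360231045 ≈ -2.9976e-11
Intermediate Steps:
v(h) = 25 (v(h) = 18 - 1*(-7) = 18 + 7 = 25)
1/(-451200 + (379779 - 462366)*(403910 + v(-106))) = 1/(-451200 + (379779 - 462366)*(403910 + 25)) = 1/(-451200 - 82587*403935) = 1/(-451200 - 33359779845) = 1/(-33360231045) = -1/33360231045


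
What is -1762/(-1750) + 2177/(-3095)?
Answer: 164364/541625 ≈ 0.30346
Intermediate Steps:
-1762/(-1750) + 2177/(-3095) = -1762*(-1/1750) + 2177*(-1/3095) = 881/875 - 2177/3095 = 164364/541625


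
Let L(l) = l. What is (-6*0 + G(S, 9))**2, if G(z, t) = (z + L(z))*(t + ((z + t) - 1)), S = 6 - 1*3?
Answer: 14400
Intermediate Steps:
S = 3 (S = 6 - 3 = 3)
G(z, t) = 2*z*(-1 + z + 2*t) (G(z, t) = (z + z)*(t + ((z + t) - 1)) = (2*z)*(t + ((t + z) - 1)) = (2*z)*(t + (-1 + t + z)) = (2*z)*(-1 + z + 2*t) = 2*z*(-1 + z + 2*t))
(-6*0 + G(S, 9))**2 = (-6*0 + 2*3*(-1 + 3 + 2*9))**2 = (0 + 2*3*(-1 + 3 + 18))**2 = (0 + 2*3*20)**2 = (0 + 120)**2 = 120**2 = 14400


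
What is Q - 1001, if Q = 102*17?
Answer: 733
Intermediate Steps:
Q = 1734
Q - 1001 = 1734 - 1001 = 733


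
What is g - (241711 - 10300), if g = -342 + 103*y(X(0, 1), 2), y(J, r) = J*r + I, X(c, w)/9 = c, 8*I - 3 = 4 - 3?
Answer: -463403/2 ≈ -2.3170e+5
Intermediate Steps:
I = 1/2 (I = 3/8 + (4 - 3)/8 = 3/8 + (1/8)*1 = 3/8 + 1/8 = 1/2 ≈ 0.50000)
X(c, w) = 9*c
y(J, r) = 1/2 + J*r (y(J, r) = J*r + 1/2 = 1/2 + J*r)
g = -581/2 (g = -342 + 103*(1/2 + (9*0)*2) = -342 + 103*(1/2 + 0*2) = -342 + 103*(1/2 + 0) = -342 + 103*(1/2) = -342 + 103/2 = -581/2 ≈ -290.50)
g - (241711 - 10300) = -581/2 - (241711 - 10300) = -581/2 - 1*231411 = -581/2 - 231411 = -463403/2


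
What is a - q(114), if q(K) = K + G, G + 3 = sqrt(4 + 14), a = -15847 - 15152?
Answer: -31110 - 3*sqrt(2) ≈ -31114.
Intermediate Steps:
a = -30999
G = -3 + 3*sqrt(2) (G = -3 + sqrt(4 + 14) = -3 + sqrt(18) = -3 + 3*sqrt(2) ≈ 1.2426)
q(K) = -3 + K + 3*sqrt(2) (q(K) = K + (-3 + 3*sqrt(2)) = -3 + K + 3*sqrt(2))
a - q(114) = -30999 - (-3 + 114 + 3*sqrt(2)) = -30999 - (111 + 3*sqrt(2)) = -30999 + (-111 - 3*sqrt(2)) = -31110 - 3*sqrt(2)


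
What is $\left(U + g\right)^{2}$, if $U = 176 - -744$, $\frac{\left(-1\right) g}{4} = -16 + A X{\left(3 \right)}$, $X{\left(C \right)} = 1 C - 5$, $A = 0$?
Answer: $968256$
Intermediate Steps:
$X{\left(C \right)} = -5 + C$ ($X{\left(C \right)} = C - 5 = -5 + C$)
$g = 64$ ($g = - 4 \left(-16 + 0 \left(-5 + 3\right)\right) = - 4 \left(-16 + 0 \left(-2\right)\right) = - 4 \left(-16 + 0\right) = \left(-4\right) \left(-16\right) = 64$)
$U = 920$ ($U = 176 + 744 = 920$)
$\left(U + g\right)^{2} = \left(920 + 64\right)^{2} = 984^{2} = 968256$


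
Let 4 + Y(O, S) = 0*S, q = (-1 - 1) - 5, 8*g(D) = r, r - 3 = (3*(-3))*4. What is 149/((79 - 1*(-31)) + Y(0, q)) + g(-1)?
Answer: -1153/424 ≈ -2.7193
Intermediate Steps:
r = -33 (r = 3 + (3*(-3))*4 = 3 - 9*4 = 3 - 36 = -33)
g(D) = -33/8 (g(D) = (1/8)*(-33) = -33/8)
q = -7 (q = -2 - 5 = -7)
Y(O, S) = -4 (Y(O, S) = -4 + 0*S = -4 + 0 = -4)
149/((79 - 1*(-31)) + Y(0, q)) + g(-1) = 149/((79 - 1*(-31)) - 4) - 33/8 = 149/((79 + 31) - 4) - 33/8 = 149/(110 - 4) - 33/8 = 149/106 - 33/8 = -1153/424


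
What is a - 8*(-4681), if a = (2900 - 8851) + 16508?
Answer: 48005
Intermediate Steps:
a = 10557 (a = -5951 + 16508 = 10557)
a - 8*(-4681) = 10557 - 8*(-4681) = 10557 + 37448 = 48005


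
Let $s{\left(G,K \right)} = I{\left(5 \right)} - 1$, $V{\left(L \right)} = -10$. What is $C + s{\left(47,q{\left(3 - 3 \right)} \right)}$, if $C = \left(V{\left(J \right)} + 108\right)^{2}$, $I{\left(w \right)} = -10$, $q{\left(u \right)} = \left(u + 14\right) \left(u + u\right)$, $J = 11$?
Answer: $9593$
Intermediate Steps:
$q{\left(u \right)} = 2 u \left(14 + u\right)$ ($q{\left(u \right)} = \left(14 + u\right) 2 u = 2 u \left(14 + u\right)$)
$s{\left(G,K \right)} = -11$ ($s{\left(G,K \right)} = -10 - 1 = -11$)
$C = 9604$ ($C = \left(-10 + 108\right)^{2} = 98^{2} = 9604$)
$C + s{\left(47,q{\left(3 - 3 \right)} \right)} = 9604 - 11 = 9593$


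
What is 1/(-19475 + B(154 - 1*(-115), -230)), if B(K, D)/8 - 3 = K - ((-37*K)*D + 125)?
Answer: -1/18331819 ≈ -5.4550e-8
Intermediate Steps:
B(K, D) = -976 + 8*K + 296*D*K (B(K, D) = 24 + 8*(K - ((-37*K)*D + 125)) = 24 + 8*(K - (-37*D*K + 125)) = 24 + 8*(K - (125 - 37*D*K)) = 24 + 8*(K + (-125 + 37*D*K)) = 24 + 8*(-125 + K + 37*D*K) = 24 + (-1000 + 8*K + 296*D*K) = -976 + 8*K + 296*D*K)
1/(-19475 + B(154 - 1*(-115), -230)) = 1/(-19475 + (-976 + 8*(154 - 1*(-115)) + 296*(-230)*(154 - 1*(-115)))) = 1/(-19475 + (-976 + 8*(154 + 115) + 296*(-230)*(154 + 115))) = 1/(-19475 + (-976 + 8*269 + 296*(-230)*269)) = 1/(-19475 + (-976 + 2152 - 18313520)) = 1/(-19475 - 18312344) = 1/(-18331819) = -1/18331819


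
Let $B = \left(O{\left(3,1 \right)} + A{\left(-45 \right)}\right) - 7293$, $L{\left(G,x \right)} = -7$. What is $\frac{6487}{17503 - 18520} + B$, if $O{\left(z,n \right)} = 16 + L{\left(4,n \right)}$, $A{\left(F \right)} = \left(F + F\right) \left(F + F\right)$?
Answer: $\frac{823385}{1017} \approx 809.62$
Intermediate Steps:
$A{\left(F \right)} = 4 F^{2}$ ($A{\left(F \right)} = 2 F 2 F = 4 F^{2}$)
$O{\left(z,n \right)} = 9$ ($O{\left(z,n \right)} = 16 - 7 = 9$)
$B = 816$ ($B = \left(9 + 4 \left(-45\right)^{2}\right) - 7293 = \left(9 + 4 \cdot 2025\right) - 7293 = \left(9 + 8100\right) - 7293 = 8109 - 7293 = 816$)
$\frac{6487}{17503 - 18520} + B = \frac{6487}{17503 - 18520} + 816 = \frac{6487}{-1017} + 816 = 6487 \left(- \frac{1}{1017}\right) + 816 = - \frac{6487}{1017} + 816 = \frac{823385}{1017}$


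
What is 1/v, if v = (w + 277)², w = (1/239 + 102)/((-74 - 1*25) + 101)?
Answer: 228484/24581536225 ≈ 9.2949e-6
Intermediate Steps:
w = 24379/478 (w = (1/239 + 102)/((-74 - 25) + 101) = 24379/(239*(-99 + 101)) = (24379/239)/2 = (24379/239)*(½) = 24379/478 ≈ 51.002)
v = 24581536225/228484 (v = (24379/478 + 277)² = (156785/478)² = 24581536225/228484 ≈ 1.0759e+5)
1/v = 1/(24581536225/228484) = 228484/24581536225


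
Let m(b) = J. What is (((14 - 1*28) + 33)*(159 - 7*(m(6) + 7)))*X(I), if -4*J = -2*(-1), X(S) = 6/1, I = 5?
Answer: 12939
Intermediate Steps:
X(S) = 6 (X(S) = 6*1 = 6)
J = -½ (J = -(-1)*(-1)/2 = -¼*2 = -½ ≈ -0.50000)
m(b) = -½
(((14 - 1*28) + 33)*(159 - 7*(m(6) + 7)))*X(I) = (((14 - 1*28) + 33)*(159 - 7*(-½ + 7)))*6 = (((14 - 28) + 33)*(159 - 7*13/2))*6 = ((-14 + 33)*(159 - 91/2))*6 = (19*(227/2))*6 = (4313/2)*6 = 12939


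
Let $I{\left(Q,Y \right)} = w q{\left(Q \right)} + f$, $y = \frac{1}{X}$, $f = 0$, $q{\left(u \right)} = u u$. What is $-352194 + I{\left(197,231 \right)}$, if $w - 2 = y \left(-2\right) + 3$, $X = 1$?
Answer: $-235767$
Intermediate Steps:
$q{\left(u \right)} = u^{2}$
$y = 1$ ($y = 1^{-1} = 1$)
$w = 3$ ($w = 2 + \left(1 \left(-2\right) + 3\right) = 2 + \left(-2 + 3\right) = 2 + 1 = 3$)
$I{\left(Q,Y \right)} = 3 Q^{2}$ ($I{\left(Q,Y \right)} = 3 Q^{2} + 0 = 3 Q^{2}$)
$-352194 + I{\left(197,231 \right)} = -352194 + 3 \cdot 197^{2} = -352194 + 3 \cdot 38809 = -352194 + 116427 = -235767$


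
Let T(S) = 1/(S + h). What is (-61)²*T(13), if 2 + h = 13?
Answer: 3721/24 ≈ 155.04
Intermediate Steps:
h = 11 (h = -2 + 13 = 11)
T(S) = 1/(11 + S) (T(S) = 1/(S + 11) = 1/(11 + S))
(-61)²*T(13) = (-61)²/(11 + 13) = 3721/24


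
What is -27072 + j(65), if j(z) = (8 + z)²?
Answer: -21743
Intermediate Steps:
-27072 + j(65) = -27072 + (8 + 65)² = -27072 + 73² = -27072 + 5329 = -21743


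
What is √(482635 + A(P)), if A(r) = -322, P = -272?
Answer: √482313 ≈ 694.49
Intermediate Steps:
√(482635 + A(P)) = √(482635 - 322) = √482313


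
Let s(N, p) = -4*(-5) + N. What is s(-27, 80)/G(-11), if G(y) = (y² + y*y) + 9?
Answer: -7/251 ≈ -0.027888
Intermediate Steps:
s(N, p) = 20 + N
G(y) = 9 + 2*y² (G(y) = (y² + y²) + 9 = 2*y² + 9 = 9 + 2*y²)
s(-27, 80)/G(-11) = (20 - 27)/(9 + 2*(-11)²) = -7/(9 + 2*121) = -7/(9 + 242) = -7/251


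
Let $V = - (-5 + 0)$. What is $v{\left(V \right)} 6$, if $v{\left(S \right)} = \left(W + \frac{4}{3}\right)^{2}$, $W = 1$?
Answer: $\frac{98}{3} \approx 32.667$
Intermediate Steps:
$V = 5$ ($V = \left(-1\right) \left(-5\right) = 5$)
$v{\left(S \right)} = \frac{49}{9}$ ($v{\left(S \right)} = \left(1 + \frac{4}{3}\right)^{2} = \left(\frac{7}{3}\right)^{2} = \frac{49}{9}$)
$v{\left(V \right)} 6 = \frac{49}{9} \cdot 6 = \frac{98}{3}$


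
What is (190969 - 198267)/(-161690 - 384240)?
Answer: 3649/272965 ≈ 0.013368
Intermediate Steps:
(190969 - 198267)/(-161690 - 384240) = -7298/(-545930) = -7298*(-1/545930) = 3649/272965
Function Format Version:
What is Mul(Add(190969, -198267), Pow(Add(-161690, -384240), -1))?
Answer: Rational(3649, 272965) ≈ 0.013368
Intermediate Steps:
Mul(Add(190969, -198267), Pow(Add(-161690, -384240), -1)) = Mul(-7298, Pow(-545930, -1)) = Mul(-7298, Rational(-1, 545930)) = Rational(3649, 272965)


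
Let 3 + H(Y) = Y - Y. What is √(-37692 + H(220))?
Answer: I*√37695 ≈ 194.15*I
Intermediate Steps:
H(Y) = -3 (H(Y) = -3 + (Y - Y) = -3 + 0 = -3)
√(-37692 + H(220)) = √(-37692 - 3) = √(-37695) = I*√37695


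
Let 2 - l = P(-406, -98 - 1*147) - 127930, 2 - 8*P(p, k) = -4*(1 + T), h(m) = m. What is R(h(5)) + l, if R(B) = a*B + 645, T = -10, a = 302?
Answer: 520365/4 ≈ 1.3009e+5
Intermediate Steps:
R(B) = 645 + 302*B (R(B) = 302*B + 645 = 645 + 302*B)
P(p, k) = -17/4 (P(p, k) = ¼ - (-1)*(1 - 10)/2 = ¼ - (-1)*(-9)/2 = ¼ - ⅛*36 = ¼ - 9/2 = -17/4)
l = 511745/4 (l = 2 - (-17/4 - 127930) = 2 - 1*(-511737/4) = 2 + 511737/4 = 511745/4 ≈ 1.2794e+5)
R(h(5)) + l = (645 + 302*5) + 511745/4 = (645 + 1510) + 511745/4 = 2155 + 511745/4 = 520365/4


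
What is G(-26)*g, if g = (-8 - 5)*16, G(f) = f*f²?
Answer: 3655808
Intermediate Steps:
G(f) = f³
g = -208 (g = -13*16 = -208)
G(-26)*g = (-26)³*(-208) = -17576*(-208) = 3655808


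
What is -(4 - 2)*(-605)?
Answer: 1210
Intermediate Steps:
-(4 - 2)*(-605) = -1*2*(-605) = -2*(-605) = 1210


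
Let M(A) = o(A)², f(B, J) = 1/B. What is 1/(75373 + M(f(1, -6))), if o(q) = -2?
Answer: 1/75377 ≈ 1.3267e-5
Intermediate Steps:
M(A) = 4 (M(A) = (-2)² = 4)
1/(75373 + M(f(1, -6))) = 1/(75373 + 4) = 1/75377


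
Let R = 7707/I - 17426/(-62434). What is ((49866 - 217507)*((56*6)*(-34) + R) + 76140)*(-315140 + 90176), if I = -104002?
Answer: -699397048256246173524978/1623315217 ≈ -4.3084e+14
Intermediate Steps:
R = 665580007/3246630434 (R = 7707/(-104002) - 17426/(-62434) = 7707*(-1/104002) - 17426*(-1/62434) = -7707/104002 + 8713/31217 = 665580007/3246630434 ≈ 0.20501)
((49866 - 217507)*((56*6)*(-34) + R) + 76140)*(-315140 + 90176) = ((49866 - 217507)*((56*6)*(-34) + 665580007/3246630434) + 76140)*(-315140 + 90176) = (-167641*(336*(-34) + 665580007/3246630434) + 76140)*(-224964) = (-167641*(-11424 + 665580007/3246630434) + 76140)*(-224964) = (-167641*(-37088840498009/3246630434) + 76140)*(-224964) = (6217610309926726769/3246630434 + 76140)*(-224964) = (6217857508367971529/3246630434)*(-224964) = -699397048256246173524978/1623315217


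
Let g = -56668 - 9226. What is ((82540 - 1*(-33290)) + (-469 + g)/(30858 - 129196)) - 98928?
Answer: 1662175239/98338 ≈ 16903.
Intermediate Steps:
g = -65894
((82540 - 1*(-33290)) + (-469 + g)/(30858 - 129196)) - 98928 = ((82540 - 1*(-33290)) + (-469 - 65894)/(30858 - 129196)) - 98928 = ((82540 + 33290) - 66363/(-98338)) - 98928 = (115830 - 66363*(-1/98338)) - 98928 = (115830 + 66363/98338) - 98928 = 11390556903/98338 - 98928 = 1662175239/98338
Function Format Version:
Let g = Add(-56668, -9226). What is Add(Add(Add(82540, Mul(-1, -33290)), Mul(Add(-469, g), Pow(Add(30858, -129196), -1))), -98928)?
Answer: Rational(1662175239, 98338) ≈ 16903.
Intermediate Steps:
g = -65894
Add(Add(Add(82540, Mul(-1, -33290)), Mul(Add(-469, g), Pow(Add(30858, -129196), -1))), -98928) = Add(Add(Add(82540, Mul(-1, -33290)), Mul(Add(-469, -65894), Pow(Add(30858, -129196), -1))), -98928) = Add(Add(Add(82540, 33290), Mul(-66363, Pow(-98338, -1))), -98928) = Add(Add(115830, Mul(-66363, Rational(-1, 98338))), -98928) = Add(Add(115830, Rational(66363, 98338)), -98928) = Add(Rational(11390556903, 98338), -98928) = Rational(1662175239, 98338)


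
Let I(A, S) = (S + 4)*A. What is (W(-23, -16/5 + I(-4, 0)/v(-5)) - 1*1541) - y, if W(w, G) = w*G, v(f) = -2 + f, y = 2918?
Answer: -155329/35 ≈ -4438.0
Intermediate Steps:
I(A, S) = A*(4 + S) (I(A, S) = (4 + S)*A = A*(4 + S))
W(w, G) = G*w
(W(-23, -16/5 + I(-4, 0)/v(-5)) - 1*1541) - y = ((-16/5 + (-4*(4 + 0))/(-2 - 5))*(-23) - 1*1541) - 1*2918 = ((-16*⅕ - 4*4/(-7))*(-23) - 1541) - 2918 = ((-16/5 - 16*(-⅐))*(-23) - 1541) - 2918 = ((-16/5 + 16/7)*(-23) - 1541) - 2918 = (-32/35*(-23) - 1541) - 2918 = (736/35 - 1541) - 2918 = -53199/35 - 2918 = -155329/35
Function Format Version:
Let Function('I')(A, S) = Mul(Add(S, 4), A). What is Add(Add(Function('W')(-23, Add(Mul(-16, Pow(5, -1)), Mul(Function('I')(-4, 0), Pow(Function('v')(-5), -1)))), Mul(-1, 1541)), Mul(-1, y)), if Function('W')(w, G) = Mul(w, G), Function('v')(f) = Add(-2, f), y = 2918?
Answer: Rational(-155329, 35) ≈ -4438.0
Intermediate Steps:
Function('I')(A, S) = Mul(A, Add(4, S)) (Function('I')(A, S) = Mul(Add(4, S), A) = Mul(A, Add(4, S)))
Function('W')(w, G) = Mul(G, w)
Add(Add(Function('W')(-23, Add(Mul(-16, Pow(5, -1)), Mul(Function('I')(-4, 0), Pow(Function('v')(-5), -1)))), Mul(-1, 1541)), Mul(-1, y)) = Add(Add(Mul(Add(Mul(-16, Pow(5, -1)), Mul(Mul(-4, Add(4, 0)), Pow(Add(-2, -5), -1))), -23), Mul(-1, 1541)), Mul(-1, 2918)) = Add(Add(Mul(Add(Mul(-16, Rational(1, 5)), Mul(Mul(-4, 4), Pow(-7, -1))), -23), -1541), -2918) = Add(Add(Mul(Add(Rational(-16, 5), Mul(-16, Rational(-1, 7))), -23), -1541), -2918) = Add(Add(Mul(Add(Rational(-16, 5), Rational(16, 7)), -23), -1541), -2918) = Add(Add(Mul(Rational(-32, 35), -23), -1541), -2918) = Add(Add(Rational(736, 35), -1541), -2918) = Add(Rational(-53199, 35), -2918) = Rational(-155329, 35)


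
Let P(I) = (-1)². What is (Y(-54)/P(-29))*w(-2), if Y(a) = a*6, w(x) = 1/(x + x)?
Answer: 81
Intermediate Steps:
P(I) = 1
w(x) = 1/(2*x)
Y(a) = 6*a
(Y(-54)/P(-29))*w(-2) = ((6*(-54))/1)*((½)/(-2)) = (-324*1)*((½)*(-½)) = -324*(-¼) = 81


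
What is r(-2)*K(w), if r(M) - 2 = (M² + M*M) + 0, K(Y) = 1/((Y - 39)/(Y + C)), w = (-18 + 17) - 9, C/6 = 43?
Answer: -2480/49 ≈ -50.612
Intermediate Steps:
C = 258 (C = 6*43 = 258)
w = -10 (w = -1 - 9 = -10)
K(Y) = (258 + Y)/(-39 + Y) (K(Y) = 1/((Y - 39)/(Y + 258)) = 1/((-39 + Y)/(258 + Y)) = (258 + Y)/(-39 + Y))
r(M) = 2 + 2*M² (r(M) = 2 + ((M² + M*M) + 0) = 2 + ((M² + M²) + 0) = 2 + (2*M² + 0) = 2 + 2*M²)
r(-2)*K(w) = (2 + 2*(-2)²)*((258 - 10)/(-39 - 10)) = (2 + 2*4)*(248/(-49)) = (2 + 8)*(-1/49*248) = 10*(-248/49) = -2480/49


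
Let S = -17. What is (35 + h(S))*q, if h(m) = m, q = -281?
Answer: -5058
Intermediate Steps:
(35 + h(S))*q = (35 - 17)*(-281) = 18*(-281) = -5058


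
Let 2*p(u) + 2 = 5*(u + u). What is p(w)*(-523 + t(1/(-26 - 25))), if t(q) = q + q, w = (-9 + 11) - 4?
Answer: 293425/51 ≈ 5753.4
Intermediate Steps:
w = -2 (w = 2 - 4 = -2)
p(u) = -1 + 5*u (p(u) = -1 + (5*(u + u))/2 = -1 + (5*(2*u))/2 = -1 + (10*u)/2 = -1 + 5*u)
t(q) = 2*q
p(w)*(-523 + t(1/(-26 - 25))) = (-1 + 5*(-2))*(-523 + 2/(-26 - 25)) = (-1 - 10)*(-523 + 2/(-51)) = -11*(-523 + 2*(-1/51)) = -11*(-523 - 2/51) = -11*(-26675/51) = 293425/51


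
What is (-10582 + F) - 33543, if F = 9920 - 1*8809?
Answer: -43014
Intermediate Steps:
F = 1111 (F = 9920 - 8809 = 1111)
(-10582 + F) - 33543 = (-10582 + 1111) - 33543 = -9471 - 33543 = -43014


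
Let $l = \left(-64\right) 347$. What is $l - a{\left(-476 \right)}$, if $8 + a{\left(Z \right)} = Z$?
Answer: $-21724$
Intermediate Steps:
$a{\left(Z \right)} = -8 + Z$
$l = -22208$
$l - a{\left(-476 \right)} = -22208 - \left(-8 - 476\right) = -22208 - -484 = -22208 + 484 = -21724$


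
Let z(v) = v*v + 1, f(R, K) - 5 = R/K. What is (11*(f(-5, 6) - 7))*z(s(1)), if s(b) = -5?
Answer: -2431/3 ≈ -810.33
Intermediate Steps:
f(R, K) = 5 + R/K
z(v) = 1 + v² (z(v) = v² + 1 = 1 + v²)
(11*(f(-5, 6) - 7))*z(s(1)) = (11*((5 - 5/6) - 7))*(1 + (-5)²) = (11*((5 - 5*⅙) - 7))*(1 + 25) = (11*((5 - ⅚) - 7))*26 = (11*(25/6 - 7))*26 = (11*(-17/6))*26 = -187/6*26 = -2431/3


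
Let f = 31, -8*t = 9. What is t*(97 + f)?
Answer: -144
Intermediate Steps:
t = -9/8 (t = -⅛*9 = -9/8 ≈ -1.1250)
t*(97 + f) = -9*(97 + 31)/8 = -9/8*128 = -144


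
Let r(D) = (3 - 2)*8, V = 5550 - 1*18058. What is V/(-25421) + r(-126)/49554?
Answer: 310012400/629856117 ≈ 0.49220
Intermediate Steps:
V = -12508 (V = 5550 - 18058 = -12508)
r(D) = 8 (r(D) = 1*8 = 8)
V/(-25421) + r(-126)/49554 = -12508/(-25421) + 8/49554 = -12508*(-1/25421) + 8*(1/49554) = 12508/25421 + 4/24777 = 310012400/629856117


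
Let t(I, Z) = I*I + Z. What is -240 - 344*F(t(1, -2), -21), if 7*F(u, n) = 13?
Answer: -6152/7 ≈ -878.86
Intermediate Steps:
t(I, Z) = Z + I**2 (t(I, Z) = I**2 + Z = Z + I**2)
F(u, n) = 13/7 (F(u, n) = (1/7)*13 = 13/7)
-240 - 344*F(t(1, -2), -21) = -240 - 344*13/7 = -240 - 4472/7 = -6152/7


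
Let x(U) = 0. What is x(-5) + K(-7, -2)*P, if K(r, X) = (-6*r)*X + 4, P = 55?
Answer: -4400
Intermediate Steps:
K(r, X) = 4 - 6*X*r (K(r, X) = -6*X*r + 4 = 4 - 6*X*r)
x(-5) + K(-7, -2)*P = 0 + (4 - 6*(-2)*(-7))*55 = 0 + (4 - 84)*55 = 0 - 80*55 = 0 - 4400 = -4400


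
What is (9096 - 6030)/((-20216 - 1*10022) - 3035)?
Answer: -1022/11091 ≈ -0.092147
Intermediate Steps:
(9096 - 6030)/((-20216 - 1*10022) - 3035) = 3066/((-20216 - 10022) - 3035) = 3066/(-30238 - 3035) = 3066/(-33273) = 3066*(-1/33273) = -1022/11091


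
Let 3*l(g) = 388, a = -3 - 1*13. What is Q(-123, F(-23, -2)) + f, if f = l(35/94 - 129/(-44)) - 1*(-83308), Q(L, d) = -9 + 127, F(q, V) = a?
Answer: 250666/3 ≈ 83555.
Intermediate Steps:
a = -16 (a = -3 - 13 = -16)
l(g) = 388/3 (l(g) = (⅓)*388 = 388/3)
F(q, V) = -16
Q(L, d) = 118
f = 250312/3 (f = 388/3 - 1*(-83308) = 388/3 + 83308 = 250312/3 ≈ 83437.)
Q(-123, F(-23, -2)) + f = 118 + 250312/3 = 250666/3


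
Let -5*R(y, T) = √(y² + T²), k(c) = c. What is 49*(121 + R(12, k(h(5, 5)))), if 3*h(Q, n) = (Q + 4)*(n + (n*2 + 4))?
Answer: 5929 - 147*√377/5 ≈ 5358.2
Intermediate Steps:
h(Q, n) = (4 + Q)*(4 + 3*n)/3 (h(Q, n) = ((Q + 4)*(n + (n*2 + 4)))/3 = ((4 + Q)*(n + (2*n + 4)))/3 = ((4 + Q)*(n + (4 + 2*n)))/3 = ((4 + Q)*(4 + 3*n))/3 = (4 + Q)*(4 + 3*n)/3)
R(y, T) = -√(T² + y²)/5 (R(y, T) = -√(y² + T²)/5 = -√(T² + y²)/5)
49*(121 + R(12, k(h(5, 5)))) = 49*(121 - √((16/3 + 4*5 + (4/3)*5 + 5*5)² + 12²)/5) = 49*(121 - √((16/3 + 20 + 20/3 + 25)² + 144)/5) = 49*(121 - √(57² + 144)/5) = 49*(121 - √(3249 + 144)/5) = 49*(121 - 3*√377/5) = 5929 - 147*√377/5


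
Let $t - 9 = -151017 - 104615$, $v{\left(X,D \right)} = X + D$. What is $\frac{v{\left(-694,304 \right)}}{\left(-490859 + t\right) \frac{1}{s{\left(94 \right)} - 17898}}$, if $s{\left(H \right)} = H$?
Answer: $- \frac{3471780}{373241} \approx -9.3017$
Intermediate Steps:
$v{\left(X,D \right)} = D + X$
$t = -255623$ ($t = 9 - 255632 = -255623$)
$\frac{v{\left(-694,304 \right)}}{\left(-490859 + t\right) \frac{1}{s{\left(94 \right)} - 17898}} = \frac{304 - 694}{\left(-490859 - 255623\right) \frac{1}{94 - 17898}} = - \frac{390}{\left(-746482\right) \frac{1}{-17804}} = - \frac{390}{\left(-746482\right) \left(- \frac{1}{17804}\right)} = - \frac{390}{\frac{373241}{8902}} = \left(-390\right) \frac{8902}{373241} = - \frac{3471780}{373241}$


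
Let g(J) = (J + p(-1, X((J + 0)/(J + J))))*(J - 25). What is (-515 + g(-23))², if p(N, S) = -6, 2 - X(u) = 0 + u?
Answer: 769129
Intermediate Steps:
X(u) = 2 - u (X(u) = 2 - (0 + u) = 2 - u)
g(J) = (-25 + J)*(-6 + J) (g(J) = (J - 6)*(J - 25) = (-6 + J)*(-25 + J) = (-25 + J)*(-6 + J))
(-515 + g(-23))² = (-515 + (150 + (-23)² - 31*(-23)))² = (-515 + (150 + 529 + 713))² = (-515 + 1392)² = 877² = 769129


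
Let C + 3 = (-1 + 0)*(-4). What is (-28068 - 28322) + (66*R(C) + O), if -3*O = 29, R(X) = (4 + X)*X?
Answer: -168209/3 ≈ -56070.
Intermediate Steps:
C = 1 (C = -3 + (-1 + 0)*(-4) = -3 - 1*(-4) = -3 + 4 = 1)
R(X) = X*(4 + X)
O = -29/3 (O = -⅓*29 = -29/3 ≈ -9.6667)
(-28068 - 28322) + (66*R(C) + O) = (-28068 - 28322) + (66*(1*(4 + 1)) - 29/3) = -56390 + (66*(1*5) - 29/3) = -56390 + (66*5 - 29/3) = -56390 + (330 - 29/3) = -56390 + 961/3 = -168209/3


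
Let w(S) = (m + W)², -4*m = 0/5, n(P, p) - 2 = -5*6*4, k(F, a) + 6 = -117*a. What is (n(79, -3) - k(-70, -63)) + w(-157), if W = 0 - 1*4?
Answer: -7467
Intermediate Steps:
k(F, a) = -6 - 117*a
W = -4 (W = 0 - 4 = -4)
n(P, p) = -118 (n(P, p) = 2 - 5*6*4 = 2 - 30*4 = 2 - 120 = -118)
m = 0 (m = -0/5 = -¼*0 = 0)
w(S) = 16 (w(S) = (0 - 4)² = (-4)² = 16)
(n(79, -3) - k(-70, -63)) + w(-157) = (-118 - (-6 - 117*(-63))) + 16 = (-118 - (-6 + 7371)) + 16 = (-118 - 1*7365) + 16 = (-118 - 7365) + 16 = -7483 + 16 = -7467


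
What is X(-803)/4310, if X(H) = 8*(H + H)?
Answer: -6424/2155 ≈ -2.9810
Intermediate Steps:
X(H) = 16*H (X(H) = 8*(2*H) = 16*H)
X(-803)/4310 = (16*(-803))/4310 = -12848*1/4310 = -6424/2155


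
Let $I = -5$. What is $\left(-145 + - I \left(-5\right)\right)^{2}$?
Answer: $28900$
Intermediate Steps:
$\left(-145 + - I \left(-5\right)\right)^{2} = \left(-145 + \left(-1\right) \left(-5\right) \left(-5\right)\right)^{2} = \left(-145 + 5 \left(-5\right)\right)^{2} = \left(-145 - 25\right)^{2} = \left(-170\right)^{2} = 28900$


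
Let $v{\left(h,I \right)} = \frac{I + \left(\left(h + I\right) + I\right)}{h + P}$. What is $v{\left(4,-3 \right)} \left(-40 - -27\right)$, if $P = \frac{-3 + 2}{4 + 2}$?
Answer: $\frac{390}{23} \approx 16.957$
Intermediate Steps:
$P = - \frac{1}{6} \approx -0.16667$
$v{\left(h,I \right)} = \frac{h + 3 I}{- \frac{1}{6} + h}$ ($v{\left(h,I \right)} = \frac{I + \left(\left(h + I\right) + I\right)}{h - \frac{1}{6}} = \frac{I + \left(\left(I + h\right) + I\right)}{- \frac{1}{6} + h} = \frac{I + \left(h + 2 I\right)}{- \frac{1}{6} + h} = \frac{h + 3 I}{- \frac{1}{6} + h}$)
$v{\left(4,-3 \right)} \left(-40 - -27\right) = \frac{6 \left(4 + 3 \left(-3\right)\right)}{-1 + 6 \cdot 4} \left(-40 - -27\right) = \frac{6 \left(4 - 9\right)}{-1 + 24} \left(-40 + 27\right) = 6 \cdot \frac{1}{23} \left(-5\right) \left(-13\right) = \left(- \frac{30}{23}\right) \left(-13\right) = \frac{390}{23}$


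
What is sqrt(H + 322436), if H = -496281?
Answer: I*sqrt(173845) ≈ 416.95*I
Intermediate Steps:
sqrt(H + 322436) = sqrt(-496281 + 322436) = sqrt(-173845) = I*sqrt(173845)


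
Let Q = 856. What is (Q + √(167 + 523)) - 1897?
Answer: -1041 + √690 ≈ -1014.7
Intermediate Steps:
(Q + √(167 + 523)) - 1897 = (856 + √(167 + 523)) - 1897 = (856 + √690) - 1897 = -1041 + √690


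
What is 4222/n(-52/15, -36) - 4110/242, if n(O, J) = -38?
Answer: -294476/2299 ≈ -128.09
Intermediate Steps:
4222/n(-52/15, -36) - 4110/242 = 4222/(-38) - 4110/242 = 4222*(-1/38) - 4110*1/242 = -2111/19 - 2055/121 = -294476/2299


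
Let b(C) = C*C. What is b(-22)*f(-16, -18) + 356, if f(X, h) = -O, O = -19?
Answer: 9552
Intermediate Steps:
f(X, h) = 19 (f(X, h) = -1*(-19) = 19)
b(C) = C²
b(-22)*f(-16, -18) + 356 = (-22)²*19 + 356 = 484*19 + 356 = 9196 + 356 = 9552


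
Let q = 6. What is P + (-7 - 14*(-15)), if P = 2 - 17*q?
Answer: 103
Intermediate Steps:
P = -100 (P = 2 - 17*6 = 2 - 102 = -100)
P + (-7 - 14*(-15)) = -100 + (-7 - 14*(-15)) = -100 + (-7 + 210) = -100 + 203 = 103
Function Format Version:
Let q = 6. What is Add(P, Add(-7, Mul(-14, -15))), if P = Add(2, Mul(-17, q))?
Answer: 103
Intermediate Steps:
P = -100 (P = Add(2, Mul(-17, 6)) = Add(2, -102) = -100)
Add(P, Add(-7, Mul(-14, -15))) = Add(-100, Add(-7, Mul(-14, -15))) = Add(-100, Add(-7, 210)) = Add(-100, 203) = 103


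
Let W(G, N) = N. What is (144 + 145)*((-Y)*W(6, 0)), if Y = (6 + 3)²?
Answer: 0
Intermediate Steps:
Y = 81 (Y = 9² = 81)
(144 + 145)*((-Y)*W(6, 0)) = (144 + 145)*(-1*81*0) = 289*(-81*0) = 289*0 = 0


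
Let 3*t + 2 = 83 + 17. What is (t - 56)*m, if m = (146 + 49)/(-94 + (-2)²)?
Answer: 455/9 ≈ 50.556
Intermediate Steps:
t = 98/3 (t = -⅔ + (83 + 17)/3 = -⅔ + (⅓)*100 = -⅔ + 100/3 = 98/3 ≈ 32.667)
m = -13/6 (m = 195/(-94 + 4) = 195/(-90) = 195*(-1/90) = -13/6 ≈ -2.1667)
(t - 56)*m = (98/3 - 56)*(-13/6) = -70/3*(-13/6) = 455/9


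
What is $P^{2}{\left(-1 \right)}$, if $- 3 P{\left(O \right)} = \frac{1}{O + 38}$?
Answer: $\frac{1}{12321} \approx 8.1162 \cdot 10^{-5}$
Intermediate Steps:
$P{\left(O \right)} = - \frac{1}{3 \left(38 + O\right)}$ ($P{\left(O \right)} = - \frac{1}{3 \left(O + 38\right)} = - \frac{1}{3 \left(38 + O\right)}$)
$P^{2}{\left(-1 \right)} = \left(- \frac{1}{114 + 3 \left(-1\right)}\right)^{2} = \left(- \frac{1}{114 - 3}\right)^{2} = \left(- \frac{1}{111}\right)^{2} = \frac{1}{12321}$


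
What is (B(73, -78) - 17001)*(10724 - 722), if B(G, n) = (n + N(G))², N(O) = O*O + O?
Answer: 283336405950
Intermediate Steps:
N(O) = O + O² (N(O) = O² + O = O + O²)
B(G, n) = (n + G*(1 + G))²
(B(73, -78) - 17001)*(10724 - 722) = ((-78 + 73*(1 + 73))² - 17001)*(10724 - 722) = ((-78 + 73*74)² - 17001)*10002 = ((-78 + 5402)² - 17001)*10002 = (5324² - 17001)*10002 = (28344976 - 17001)*10002 = 28327975*10002 = 283336405950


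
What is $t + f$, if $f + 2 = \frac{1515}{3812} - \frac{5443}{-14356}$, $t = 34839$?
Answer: $\frac{238312478915}{6840634} \approx 34838.0$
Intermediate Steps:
$f = - \frac{8369011}{6840634}$ ($f = -2 + \left(\frac{1515}{3812} - \frac{5443}{-14356}\right) = -2 + \left(1515 \cdot \frac{1}{3812} - - \frac{5443}{14356}\right) = -2 + \left(\frac{1515}{3812} + \frac{5443}{14356}\right) = -2 + \frac{5312257}{6840634} = - \frac{8369011}{6840634} \approx -1.2234$)
$t + f = 34839 - \frac{8369011}{6840634} = \frac{238312478915}{6840634}$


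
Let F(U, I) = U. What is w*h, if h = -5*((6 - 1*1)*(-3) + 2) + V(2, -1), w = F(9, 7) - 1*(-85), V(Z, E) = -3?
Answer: 5828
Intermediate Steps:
w = 94 (w = 9 - 1*(-85) = 9 + 85 = 94)
h = 62 (h = -5*((6 - 1*1)*(-3) + 2) - 3 = -5*((6 - 1)*(-3) + 2) - 3 = -5*(5*(-3) + 2) - 3 = -5*(-15 + 2) - 3 = -5*(-13) - 3 = 65 - 3 = 62)
w*h = 94*62 = 5828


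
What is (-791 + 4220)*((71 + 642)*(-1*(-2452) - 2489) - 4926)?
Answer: -107351703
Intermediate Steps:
(-791 + 4220)*((71 + 642)*(-1*(-2452) - 2489) - 4926) = 3429*(713*(2452 - 2489) - 4926) = 3429*(713*(-37) - 4926) = 3429*(-26381 - 4926) = 3429*(-31307) = -107351703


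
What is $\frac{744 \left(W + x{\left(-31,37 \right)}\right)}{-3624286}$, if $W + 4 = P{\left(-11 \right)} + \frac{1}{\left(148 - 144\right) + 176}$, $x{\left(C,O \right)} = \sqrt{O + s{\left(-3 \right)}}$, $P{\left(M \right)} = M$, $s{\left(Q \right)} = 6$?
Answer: $\frac{83669}{27182145} - \frac{372 \sqrt{43}}{1812143} \approx 0.001732$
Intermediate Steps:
$x{\left(C,O \right)} = \sqrt{6 + O}$ ($x{\left(C,O \right)} = \sqrt{O + 6} = \sqrt{6 + O}$)
$W = - \frac{2699}{180}$ ($W = -4 - \left(11 - \frac{1}{\left(148 - 144\right) + 176}\right) = -4 - \left(11 - \frac{1}{4 + 176}\right) = -4 - \left(11 - \frac{1}{180}\right) = -4 + \left(-11 + \frac{1}{180}\right) = -4 - \frac{1979}{180} = - \frac{2699}{180} \approx -14.994$)
$\frac{744 \left(W + x{\left(-31,37 \right)}\right)}{-3624286} = \frac{744 \left(- \frac{2699}{180} + \sqrt{6 + 37}\right)}{-3624286} = 744 \left(- \frac{2699}{180} + \sqrt{43}\right) \left(- \frac{1}{3624286}\right) = \left(- \frac{167338}{15} + 744 \sqrt{43}\right) \left(- \frac{1}{3624286}\right) = \frac{83669}{27182145} - \frac{372 \sqrt{43}}{1812143}$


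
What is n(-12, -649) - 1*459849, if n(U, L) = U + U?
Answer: -459873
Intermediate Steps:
n(U, L) = 2*U
n(-12, -649) - 1*459849 = 2*(-12) - 1*459849 = -24 - 459849 = -459873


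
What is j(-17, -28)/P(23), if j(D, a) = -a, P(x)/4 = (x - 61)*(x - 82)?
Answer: 7/2242 ≈ 0.0031222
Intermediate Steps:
P(x) = 4*(-82 + x)*(-61 + x) (P(x) = 4*((x - 61)*(x - 82)) = 4*((-61 + x)*(-82 + x)) = 4*((-82 + x)*(-61 + x)) = 4*(-82 + x)*(-61 + x))
j(-17, -28)/P(23) = (-1*(-28))/(20008 - 572*23 + 4*23**2) = 28/(20008 - 13156 + 4*529) = 28/(20008 - 13156 + 2116) = 28/8968 = 28*(1/8968) = 7/2242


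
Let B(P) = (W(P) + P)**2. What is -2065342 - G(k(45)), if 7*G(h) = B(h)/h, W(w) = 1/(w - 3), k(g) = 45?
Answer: -1147631511601/555660 ≈ -2.0653e+6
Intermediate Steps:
W(w) = 1/(-3 + w)
B(P) = (P + 1/(-3 + P))**2 (B(P) = (1/(-3 + P) + P)**2 = (P + 1/(-3 + P))**2)
G(h) = (h + 1/(-3 + h))**2/(7*h) (G(h) = ((h + 1/(-3 + h))**2/h)/7 = (h + 1/(-3 + h))**2/(7*h))
-2065342 - G(k(45)) = -2065342 - (1 + 45*(-3 + 45))**2/(7*45*(-3 + 45)**2) = -2065342 - (1 + 45*42)**2/(7*45*42**2) = -2065342 - (1 + 1890)**2/(7*45*1764) = -2065342 - 1891**2/(7*45*1764) = -2065342 - 3575881/(7*45*1764) = -2065342 - 1*3575881/555660 = -2065342 - 3575881/555660 = -1147631511601/555660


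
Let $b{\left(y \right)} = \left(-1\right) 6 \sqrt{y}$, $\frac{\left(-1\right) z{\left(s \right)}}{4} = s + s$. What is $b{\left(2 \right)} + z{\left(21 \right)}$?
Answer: $-168 - 6 \sqrt{2} \approx -176.49$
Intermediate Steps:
$z{\left(s \right)} = - 8 s$ ($z{\left(s \right)} = - 4 \left(s + s\right) = - 4 \cdot 2 s = - 8 s$)
$b{\left(y \right)} = - 6 \sqrt{y}$
$b{\left(2 \right)} + z{\left(21 \right)} = - 6 \sqrt{2} - 168 = -168 - 6 \sqrt{2}$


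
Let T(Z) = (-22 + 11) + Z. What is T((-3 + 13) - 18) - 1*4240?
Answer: -4259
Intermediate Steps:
T(Z) = -11 + Z
T((-3 + 13) - 18) - 1*4240 = (-11 + ((-3 + 13) - 18)) - 1*4240 = (-11 + (10 - 18)) - 4240 = (-11 - 8) - 4240 = -19 - 4240 = -4259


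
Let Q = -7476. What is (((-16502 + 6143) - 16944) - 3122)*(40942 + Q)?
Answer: -1018203050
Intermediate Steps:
(((-16502 + 6143) - 16944) - 3122)*(40942 + Q) = (((-16502 + 6143) - 16944) - 3122)*(40942 - 7476) = ((-10359 - 16944) - 3122)*33466 = (-27303 - 3122)*33466 = -30425*33466 = -1018203050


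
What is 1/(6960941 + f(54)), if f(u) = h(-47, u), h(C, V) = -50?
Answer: 1/6960891 ≈ 1.4366e-7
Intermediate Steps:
f(u) = -50
1/(6960941 + f(54)) = 1/(6960941 - 50) = 1/6960891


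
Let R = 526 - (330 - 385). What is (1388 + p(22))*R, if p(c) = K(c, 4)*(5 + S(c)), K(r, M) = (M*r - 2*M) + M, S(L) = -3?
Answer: 904036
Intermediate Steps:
R = 581 (R = 526 - 1*(-55) = 526 + 55 = 581)
K(r, M) = -M + M*r (K(r, M) = (-2*M + M*r) + M = -M + M*r)
p(c) = -8 + 8*c (p(c) = (4*(-1 + c))*(5 - 3) = (-4 + 4*c)*2 = -8 + 8*c)
(1388 + p(22))*R = (1388 + (-8 + 8*22))*581 = (1388 + (-8 + 176))*581 = (1388 + 168)*581 = 1556*581 = 904036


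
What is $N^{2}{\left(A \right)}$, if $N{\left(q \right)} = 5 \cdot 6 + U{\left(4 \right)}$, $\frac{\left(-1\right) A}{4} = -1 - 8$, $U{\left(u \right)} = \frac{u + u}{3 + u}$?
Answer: $\frac{47524}{49} \approx 969.88$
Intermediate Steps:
$U{\left(u \right)} = \frac{2 u}{3 + u}$
$A = 36$ ($A = - 4 \left(-1 - 8\right) = \left(-4\right) \left(-9\right) = 36$)
$N{\left(q \right)} = \frac{218}{7}$ ($N{\left(q \right)} = 5 \cdot 6 + 2 \cdot 4 \frac{1}{3 + 4} = 30 + 2 \cdot 4 \cdot \frac{1}{7} = 30 + \frac{8}{7} = \frac{218}{7}$)
$N^{2}{\left(A \right)} = \left(\frac{218}{7}\right)^{2} = \frac{47524}{49}$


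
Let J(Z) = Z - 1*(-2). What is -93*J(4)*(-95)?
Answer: 53010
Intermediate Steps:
J(Z) = 2 + Z (J(Z) = Z + 2 = 2 + Z)
-93*J(4)*(-95) = -93*(2 + 4)*(-95) = -93*6*(-95) = -558*(-95) = 53010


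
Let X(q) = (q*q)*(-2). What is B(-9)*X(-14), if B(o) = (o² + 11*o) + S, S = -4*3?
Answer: 11760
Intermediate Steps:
X(q) = -2*q² (X(q) = q²*(-2) = -2*q²)
S = -12
B(o) = -12 + o² + 11*o (B(o) = (o² + 11*o) - 12 = -12 + o² + 11*o)
B(-9)*X(-14) = (-12 + (-9)² + 11*(-9))*(-2*(-14)²) = (-12 + 81 - 99)*(-2*196) = -30*(-392) = 11760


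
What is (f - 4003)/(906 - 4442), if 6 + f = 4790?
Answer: -781/3536 ≈ -0.22087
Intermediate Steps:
f = 4784 (f = -6 + 4790 = 4784)
(f - 4003)/(906 - 4442) = (4784 - 4003)/(906 - 4442) = 781/(-3536) = 781*(-1/3536) = -781/3536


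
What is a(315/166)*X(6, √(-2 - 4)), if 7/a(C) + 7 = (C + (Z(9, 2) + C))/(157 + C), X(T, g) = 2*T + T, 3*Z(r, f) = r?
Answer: -3323502/183511 ≈ -18.111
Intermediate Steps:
Z(r, f) = r/3
X(T, g) = 3*T
a(C) = 7/(-7 + (3 + 2*C)/(157 + C)) (a(C) = 7/(-7 + (C + ((⅓)*9 + C))/(157 + C)) = 7/(-7 + (C + (3 + C))/(157 + C)) = 7/(-7 + (3 + 2*C)/(157 + C)))
a(315/166)*X(6, √(-2 - 4)) = (7*(-157 - 315/166)/(1096 + 5*(315/166)))*(3*6) = (7*(-157 - 315/166)/(1096 + 5*(315*(1/166))))*18 = (7*(-157 - 1*315/166)/(1096 + 5*(315/166)))*18 = (7*(-157 - 315/166)/(1096 + 1575/166))*18 = (7*(-26377/166)/(183511/166))*18 = (7*(166/183511)*(-26377/166))*18 = -184639/183511*18 = -3323502/183511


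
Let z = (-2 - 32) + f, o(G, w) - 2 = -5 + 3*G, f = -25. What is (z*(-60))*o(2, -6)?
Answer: 10620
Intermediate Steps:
o(G, w) = -3 + 3*G (o(G, w) = 2 + (-5 + 3*G) = -3 + 3*G)
z = -59 (z = (-2 - 32) - 25 = -34 - 25 = -59)
(z*(-60))*o(2, -6) = (-59*(-60))*(-3 + 3*2) = 3540*(-3 + 6) = 3540*3 = 10620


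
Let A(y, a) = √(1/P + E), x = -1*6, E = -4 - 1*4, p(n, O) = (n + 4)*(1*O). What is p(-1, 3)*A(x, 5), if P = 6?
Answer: 3*I*√282/2 ≈ 25.189*I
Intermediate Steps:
p(n, O) = O*(4 + n) (p(n, O) = (4 + n)*O = O*(4 + n))
E = -8 (E = -4 - 4 = -8)
x = -6
A(y, a) = I*√282/6 (A(y, a) = √(1/6 - 8) = √(⅙ - 8) = √(-47/6) = I*√282/6)
p(-1, 3)*A(x, 5) = (3*(4 - 1))*(I*√282/6) = (3*3)*(I*√282/6) = 9*(I*√282/6) = 3*I*√282/2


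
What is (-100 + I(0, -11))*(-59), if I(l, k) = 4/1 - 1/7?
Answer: 39707/7 ≈ 5672.4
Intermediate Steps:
I(l, k) = 27/7 (I(l, k) = 4*1 - 1*⅐ = 4 - ⅐ = 27/7)
(-100 + I(0, -11))*(-59) = (-100 + 27/7)*(-59) = -673/7*(-59) = 39707/7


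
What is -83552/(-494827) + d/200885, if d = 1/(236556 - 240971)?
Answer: 74102876145973/438865666166425 ≈ 0.16885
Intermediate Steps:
d = -1/4415 (d = 1/(-4415) = -1/4415 ≈ -0.00022650)
-83552/(-494827) + d/200885 = -83552/(-494827) - 1/4415/200885 = -83552*(-1/494827) - 1/4415*1/200885 = 83552/494827 - 1/886907275 = 74102876145973/438865666166425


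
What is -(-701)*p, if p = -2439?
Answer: -1709739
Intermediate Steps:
-(-701)*p = -(-701)*(-2439) = -1*1709739 = -1709739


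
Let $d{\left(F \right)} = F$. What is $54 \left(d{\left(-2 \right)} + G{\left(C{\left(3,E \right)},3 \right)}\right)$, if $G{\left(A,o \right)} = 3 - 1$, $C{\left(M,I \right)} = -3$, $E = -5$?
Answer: $0$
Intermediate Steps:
$G{\left(A,o \right)} = 2$ ($G{\left(A,o \right)} = 3 - 1 = 2$)
$54 \left(d{\left(-2 \right)} + G{\left(C{\left(3,E \right)},3 \right)}\right) = 54 \left(-2 + 2\right) = 54 \cdot 0 = 0$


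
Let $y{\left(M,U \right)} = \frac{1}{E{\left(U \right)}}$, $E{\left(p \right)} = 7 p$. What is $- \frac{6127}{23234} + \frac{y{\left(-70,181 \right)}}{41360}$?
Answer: $- \frac{160536946503}{608767045040} \approx -0.26371$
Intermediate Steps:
$y{\left(M,U \right)} = \frac{1}{7 U}$
$- \frac{6127}{23234} + \frac{y{\left(-70,181 \right)}}{41360} = - \frac{6127}{23234} + \frac{\frac{1}{7} \cdot \frac{1}{181}}{41360} = \left(-6127\right) \frac{1}{23234} + \frac{1}{7} \cdot \frac{1}{181} \cdot \frac{1}{41360} = - \frac{6127}{23234} + \frac{1}{1267} \cdot \frac{1}{41360} = - \frac{6127}{23234} + \frac{1}{52403120} = - \frac{160536946503}{608767045040}$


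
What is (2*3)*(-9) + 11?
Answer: -43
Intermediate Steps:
(2*3)*(-9) + 11 = 6*(-9) + 11 = -54 + 11 = -43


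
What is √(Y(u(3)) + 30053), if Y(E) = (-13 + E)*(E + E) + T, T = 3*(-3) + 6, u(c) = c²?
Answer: √29978 ≈ 173.14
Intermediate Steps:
T = -3 (T = -9 + 6 = -3)
Y(E) = -3 + 2*E*(-13 + E) (Y(E) = (-13 + E)*(E + E) - 3 = (-13 + E)*(2*E) - 3 = 2*E*(-13 + E) - 3 = -3 + 2*E*(-13 + E))
√(Y(u(3)) + 30053) = √((-3 - 26*3² + 2*(3²)²) + 30053) = √((-3 - 26*9 + 2*9²) + 30053) = √((-3 - 234 + 2*81) + 30053) = √((-3 - 234 + 162) + 30053) = √(-75 + 30053) = √29978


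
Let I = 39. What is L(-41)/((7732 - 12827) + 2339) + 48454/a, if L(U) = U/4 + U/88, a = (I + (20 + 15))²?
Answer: 2939153895/332020832 ≈ 8.8523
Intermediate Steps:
a = 5476 (a = (39 + (20 + 15))² = (39 + 35)² = 74² = 5476)
L(U) = 23*U/88 (L(U) = U*(¼) + U*(1/88) = U/4 + U/88 = 23*U/88)
L(-41)/((7732 - 12827) + 2339) + 48454/a = ((23/88)*(-41))/((7732 - 12827) + 2339) + 48454/5476 = -943/(88*(-5095 + 2339)) + 48454*(1/5476) = -943/88/(-2756) + 24227/2738 = -943/88*(-1/2756) + 24227/2738 = 943/242528 + 24227/2738 = 2939153895/332020832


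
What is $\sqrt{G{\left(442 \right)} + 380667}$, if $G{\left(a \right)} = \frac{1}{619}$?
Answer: $\frac{\sqrt{145856749006}}{619} \approx 616.98$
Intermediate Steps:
$G{\left(a \right)} = \frac{1}{619}$
$\sqrt{G{\left(442 \right)} + 380667} = \sqrt{\frac{1}{619} + 380667} = \sqrt{\frac{235632874}{619}} = \frac{\sqrt{145856749006}}{619}$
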